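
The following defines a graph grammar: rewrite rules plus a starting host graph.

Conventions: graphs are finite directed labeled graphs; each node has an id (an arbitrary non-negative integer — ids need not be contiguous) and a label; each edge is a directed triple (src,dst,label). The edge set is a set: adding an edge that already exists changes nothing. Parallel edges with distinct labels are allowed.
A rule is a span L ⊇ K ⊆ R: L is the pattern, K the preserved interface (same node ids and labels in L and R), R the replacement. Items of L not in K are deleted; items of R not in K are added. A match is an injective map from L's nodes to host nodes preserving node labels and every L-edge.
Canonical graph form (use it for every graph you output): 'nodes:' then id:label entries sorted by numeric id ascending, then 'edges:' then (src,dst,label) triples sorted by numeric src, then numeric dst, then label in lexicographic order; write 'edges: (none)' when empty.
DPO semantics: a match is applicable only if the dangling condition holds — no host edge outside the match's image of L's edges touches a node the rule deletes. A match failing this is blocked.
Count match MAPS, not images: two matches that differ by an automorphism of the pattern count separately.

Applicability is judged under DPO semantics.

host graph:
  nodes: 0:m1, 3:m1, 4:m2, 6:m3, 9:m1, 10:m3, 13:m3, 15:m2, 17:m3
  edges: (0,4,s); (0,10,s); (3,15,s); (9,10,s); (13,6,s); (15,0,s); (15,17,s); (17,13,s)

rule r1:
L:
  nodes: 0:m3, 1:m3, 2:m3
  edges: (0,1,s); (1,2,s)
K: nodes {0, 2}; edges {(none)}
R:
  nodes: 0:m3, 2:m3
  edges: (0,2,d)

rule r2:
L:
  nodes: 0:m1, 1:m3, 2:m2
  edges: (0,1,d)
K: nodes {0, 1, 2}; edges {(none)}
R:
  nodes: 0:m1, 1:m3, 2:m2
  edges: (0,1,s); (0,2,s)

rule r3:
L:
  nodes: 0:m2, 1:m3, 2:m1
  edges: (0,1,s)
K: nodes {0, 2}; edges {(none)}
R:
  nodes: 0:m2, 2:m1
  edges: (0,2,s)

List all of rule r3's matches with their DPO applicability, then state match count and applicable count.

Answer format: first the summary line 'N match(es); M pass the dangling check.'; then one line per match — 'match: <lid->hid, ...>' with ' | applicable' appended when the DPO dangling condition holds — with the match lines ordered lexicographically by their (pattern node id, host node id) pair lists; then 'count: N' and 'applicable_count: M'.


3 match(es); 0 pass the dangling check.
match: 0->15, 1->17, 2->0
match: 0->15, 1->17, 2->3
match: 0->15, 1->17, 2->9
count: 3
applicable_count: 0


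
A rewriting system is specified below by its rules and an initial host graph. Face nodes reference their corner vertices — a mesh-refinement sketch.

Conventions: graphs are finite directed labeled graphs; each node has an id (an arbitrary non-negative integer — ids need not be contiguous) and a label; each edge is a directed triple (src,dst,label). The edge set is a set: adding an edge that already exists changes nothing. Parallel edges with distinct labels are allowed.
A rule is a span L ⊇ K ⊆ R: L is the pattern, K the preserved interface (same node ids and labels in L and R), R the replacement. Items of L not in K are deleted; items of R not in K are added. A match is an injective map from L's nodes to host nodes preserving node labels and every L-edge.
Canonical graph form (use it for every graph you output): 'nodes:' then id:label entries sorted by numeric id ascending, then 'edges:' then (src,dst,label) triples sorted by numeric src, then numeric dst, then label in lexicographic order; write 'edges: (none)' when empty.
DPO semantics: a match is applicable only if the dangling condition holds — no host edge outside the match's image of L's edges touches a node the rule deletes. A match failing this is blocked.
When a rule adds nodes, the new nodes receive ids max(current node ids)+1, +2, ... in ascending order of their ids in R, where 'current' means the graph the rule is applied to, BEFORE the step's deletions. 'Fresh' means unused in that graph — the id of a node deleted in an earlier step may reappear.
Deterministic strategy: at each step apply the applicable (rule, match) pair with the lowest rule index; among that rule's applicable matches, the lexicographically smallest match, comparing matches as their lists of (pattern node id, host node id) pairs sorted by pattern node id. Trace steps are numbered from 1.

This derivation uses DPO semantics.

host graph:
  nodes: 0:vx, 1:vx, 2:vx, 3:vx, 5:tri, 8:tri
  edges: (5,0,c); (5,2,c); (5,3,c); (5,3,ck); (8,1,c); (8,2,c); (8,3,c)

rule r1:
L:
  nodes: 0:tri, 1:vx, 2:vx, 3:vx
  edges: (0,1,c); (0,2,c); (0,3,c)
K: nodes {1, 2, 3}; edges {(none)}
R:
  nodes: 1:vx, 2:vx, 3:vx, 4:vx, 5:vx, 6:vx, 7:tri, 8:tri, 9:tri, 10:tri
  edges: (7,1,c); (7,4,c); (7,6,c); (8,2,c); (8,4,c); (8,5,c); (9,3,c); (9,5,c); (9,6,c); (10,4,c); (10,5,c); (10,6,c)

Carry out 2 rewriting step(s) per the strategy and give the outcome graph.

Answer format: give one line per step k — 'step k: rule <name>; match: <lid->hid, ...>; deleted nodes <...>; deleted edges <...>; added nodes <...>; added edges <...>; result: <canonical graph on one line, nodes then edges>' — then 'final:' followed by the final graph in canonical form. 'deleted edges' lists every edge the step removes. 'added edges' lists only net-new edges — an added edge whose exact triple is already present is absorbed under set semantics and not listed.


step 1: rule r1; match: 0->8, 1->1, 2->2, 3->3; deleted nodes 8; deleted edges (8,1,c); (8,2,c); (8,3,c); added nodes 9, 10, 11, 12, 13, 14, 15; added edges (12,1,c); (12,9,c); (12,11,c); (13,2,c); (13,9,c); (13,10,c); (14,3,c); (14,10,c); (14,11,c); (15,9,c); (15,10,c); (15,11,c); result: nodes: 0:vx, 1:vx, 2:vx, 3:vx, 5:tri, 9:vx, 10:vx, 11:vx, 12:tri, 13:tri, 14:tri, 15:tri edges: (5,0,c); (5,2,c); (5,3,c); (5,3,ck); (12,1,c); (12,9,c); (12,11,c); (13,2,c); (13,9,c); (13,10,c); (14,3,c); (14,10,c); (14,11,c); (15,9,c); (15,10,c); (15,11,c)
step 2: rule r1; match: 0->12, 1->1, 2->9, 3->11; deleted nodes 12; deleted edges (12,1,c); (12,9,c); (12,11,c); added nodes 16, 17, 18, 19, 20, 21, 22; added edges (19,1,c); (19,16,c); (19,18,c); (20,9,c); (20,16,c); (20,17,c); (21,11,c); (21,17,c); (21,18,c); (22,16,c); (22,17,c); (22,18,c); result: nodes: 0:vx, 1:vx, 2:vx, 3:vx, 5:tri, 9:vx, 10:vx, 11:vx, 13:tri, 14:tri, 15:tri, 16:vx, 17:vx, 18:vx, 19:tri, 20:tri, 21:tri, 22:tri edges: (5,0,c); (5,2,c); (5,3,c); (5,3,ck); (13,2,c); (13,9,c); (13,10,c); (14,3,c); (14,10,c); (14,11,c); (15,9,c); (15,10,c); (15,11,c); (19,1,c); (19,16,c); (19,18,c); (20,9,c); (20,16,c); (20,17,c); (21,11,c); (21,17,c); (21,18,c); (22,16,c); (22,17,c); (22,18,c)
final:
nodes: 0:vx, 1:vx, 2:vx, 3:vx, 5:tri, 9:vx, 10:vx, 11:vx, 13:tri, 14:tri, 15:tri, 16:vx, 17:vx, 18:vx, 19:tri, 20:tri, 21:tri, 22:tri
edges: (5,0,c); (5,2,c); (5,3,c); (5,3,ck); (13,2,c); (13,9,c); (13,10,c); (14,3,c); (14,10,c); (14,11,c); (15,9,c); (15,10,c); (15,11,c); (19,1,c); (19,16,c); (19,18,c); (20,9,c); (20,16,c); (20,17,c); (21,11,c); (21,17,c); (21,18,c); (22,16,c); (22,17,c); (22,18,c)


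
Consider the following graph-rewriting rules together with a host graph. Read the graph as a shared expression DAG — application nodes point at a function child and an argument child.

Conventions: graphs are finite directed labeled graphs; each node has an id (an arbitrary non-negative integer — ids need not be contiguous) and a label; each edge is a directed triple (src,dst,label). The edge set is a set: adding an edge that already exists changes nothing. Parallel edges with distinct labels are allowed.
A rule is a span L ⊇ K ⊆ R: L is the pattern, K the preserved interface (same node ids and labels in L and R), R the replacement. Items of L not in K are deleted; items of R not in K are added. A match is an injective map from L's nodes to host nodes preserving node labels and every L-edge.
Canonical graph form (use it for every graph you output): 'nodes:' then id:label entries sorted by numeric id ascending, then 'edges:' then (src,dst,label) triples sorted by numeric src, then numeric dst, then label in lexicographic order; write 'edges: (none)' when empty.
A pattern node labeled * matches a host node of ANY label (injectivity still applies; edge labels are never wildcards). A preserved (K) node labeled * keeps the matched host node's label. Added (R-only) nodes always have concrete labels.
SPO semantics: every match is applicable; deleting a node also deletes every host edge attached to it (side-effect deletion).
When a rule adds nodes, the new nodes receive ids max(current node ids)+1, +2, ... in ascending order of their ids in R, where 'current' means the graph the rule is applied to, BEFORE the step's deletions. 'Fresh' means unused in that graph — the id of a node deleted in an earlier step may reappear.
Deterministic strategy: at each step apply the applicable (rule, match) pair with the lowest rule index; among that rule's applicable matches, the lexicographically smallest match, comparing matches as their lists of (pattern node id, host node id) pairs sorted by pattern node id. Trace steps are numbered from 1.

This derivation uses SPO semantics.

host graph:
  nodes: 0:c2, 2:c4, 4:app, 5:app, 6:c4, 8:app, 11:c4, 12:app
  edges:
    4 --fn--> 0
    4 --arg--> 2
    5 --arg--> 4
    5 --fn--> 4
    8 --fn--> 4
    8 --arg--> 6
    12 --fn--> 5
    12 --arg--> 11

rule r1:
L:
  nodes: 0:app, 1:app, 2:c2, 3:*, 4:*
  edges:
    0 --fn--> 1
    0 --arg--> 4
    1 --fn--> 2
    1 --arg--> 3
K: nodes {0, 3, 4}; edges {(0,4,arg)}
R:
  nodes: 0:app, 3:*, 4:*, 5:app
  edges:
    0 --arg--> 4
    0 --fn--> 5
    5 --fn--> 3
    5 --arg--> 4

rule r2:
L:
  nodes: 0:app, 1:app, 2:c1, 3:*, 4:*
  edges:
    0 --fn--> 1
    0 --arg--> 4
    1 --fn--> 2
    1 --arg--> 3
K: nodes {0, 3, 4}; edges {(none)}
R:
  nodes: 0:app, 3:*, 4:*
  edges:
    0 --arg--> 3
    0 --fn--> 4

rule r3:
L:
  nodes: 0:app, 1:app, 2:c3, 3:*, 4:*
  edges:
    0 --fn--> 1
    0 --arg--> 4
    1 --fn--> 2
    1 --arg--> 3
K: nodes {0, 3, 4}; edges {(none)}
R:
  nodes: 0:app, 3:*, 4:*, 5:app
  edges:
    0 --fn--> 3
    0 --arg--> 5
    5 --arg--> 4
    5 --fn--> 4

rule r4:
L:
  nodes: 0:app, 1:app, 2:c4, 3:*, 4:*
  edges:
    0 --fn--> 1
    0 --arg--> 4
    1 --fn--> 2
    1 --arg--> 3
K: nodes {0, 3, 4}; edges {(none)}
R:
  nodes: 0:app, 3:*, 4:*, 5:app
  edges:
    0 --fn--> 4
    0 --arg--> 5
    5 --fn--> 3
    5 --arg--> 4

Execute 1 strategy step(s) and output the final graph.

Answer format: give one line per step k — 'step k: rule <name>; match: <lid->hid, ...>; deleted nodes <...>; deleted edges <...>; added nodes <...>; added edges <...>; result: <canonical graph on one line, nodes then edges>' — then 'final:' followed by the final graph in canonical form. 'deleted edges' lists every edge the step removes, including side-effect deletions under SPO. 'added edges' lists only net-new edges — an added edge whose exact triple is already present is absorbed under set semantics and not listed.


step 1: rule r1; match: 0->8, 1->4, 2->0, 3->2, 4->6; deleted nodes 0, 4; deleted edges (4,0,fn); (4,2,arg); (5,4,arg); (5,4,fn); (8,4,fn); added nodes 13; added edges (8,13,fn); (13,2,fn); (13,6,arg); result: nodes: 2:c4, 5:app, 6:c4, 8:app, 11:c4, 12:app, 13:app edges: (8,6,arg); (8,13,fn); (12,5,fn); (12,11,arg); (13,2,fn); (13,6,arg)
final:
nodes: 2:c4, 5:app, 6:c4, 8:app, 11:c4, 12:app, 13:app
edges: (8,6,arg); (8,13,fn); (12,5,fn); (12,11,arg); (13,2,fn); (13,6,arg)


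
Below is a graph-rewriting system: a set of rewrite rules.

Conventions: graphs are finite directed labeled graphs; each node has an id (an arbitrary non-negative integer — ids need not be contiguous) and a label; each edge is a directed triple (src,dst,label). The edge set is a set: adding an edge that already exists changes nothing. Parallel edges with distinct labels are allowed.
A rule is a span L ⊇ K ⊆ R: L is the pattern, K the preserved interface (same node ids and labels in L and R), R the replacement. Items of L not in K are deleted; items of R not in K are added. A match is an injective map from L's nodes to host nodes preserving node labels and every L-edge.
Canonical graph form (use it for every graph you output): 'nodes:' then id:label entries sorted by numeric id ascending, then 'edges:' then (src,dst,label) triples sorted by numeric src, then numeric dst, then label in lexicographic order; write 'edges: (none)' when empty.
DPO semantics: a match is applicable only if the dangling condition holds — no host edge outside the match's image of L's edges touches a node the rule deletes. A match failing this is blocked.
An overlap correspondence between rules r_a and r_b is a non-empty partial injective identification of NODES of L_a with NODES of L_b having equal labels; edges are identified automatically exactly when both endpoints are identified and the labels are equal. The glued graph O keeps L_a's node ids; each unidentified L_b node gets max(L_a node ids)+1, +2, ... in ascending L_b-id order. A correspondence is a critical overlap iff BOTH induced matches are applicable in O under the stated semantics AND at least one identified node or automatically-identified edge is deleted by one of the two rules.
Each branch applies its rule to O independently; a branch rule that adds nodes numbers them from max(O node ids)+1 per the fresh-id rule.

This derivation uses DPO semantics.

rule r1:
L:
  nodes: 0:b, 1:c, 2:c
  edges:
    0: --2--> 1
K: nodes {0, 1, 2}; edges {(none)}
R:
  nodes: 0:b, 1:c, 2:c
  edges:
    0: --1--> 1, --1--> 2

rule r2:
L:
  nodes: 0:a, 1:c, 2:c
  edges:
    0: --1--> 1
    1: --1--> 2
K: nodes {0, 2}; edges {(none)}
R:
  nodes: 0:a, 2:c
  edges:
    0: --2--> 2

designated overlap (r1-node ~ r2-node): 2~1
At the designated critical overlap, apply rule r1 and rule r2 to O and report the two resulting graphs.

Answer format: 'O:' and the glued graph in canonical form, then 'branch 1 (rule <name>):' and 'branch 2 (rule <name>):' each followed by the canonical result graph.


O:
nodes: 0:b, 1:c, 2:c, 3:a, 4:c
edges: (0,1,2); (2,4,1); (3,2,1)
branch 1 (rule r1):
nodes: 0:b, 1:c, 2:c, 3:a, 4:c
edges: (0,1,1); (0,2,1); (2,4,1); (3,2,1)
branch 2 (rule r2):
nodes: 0:b, 1:c, 3:a, 4:c
edges: (0,1,2); (3,4,2)


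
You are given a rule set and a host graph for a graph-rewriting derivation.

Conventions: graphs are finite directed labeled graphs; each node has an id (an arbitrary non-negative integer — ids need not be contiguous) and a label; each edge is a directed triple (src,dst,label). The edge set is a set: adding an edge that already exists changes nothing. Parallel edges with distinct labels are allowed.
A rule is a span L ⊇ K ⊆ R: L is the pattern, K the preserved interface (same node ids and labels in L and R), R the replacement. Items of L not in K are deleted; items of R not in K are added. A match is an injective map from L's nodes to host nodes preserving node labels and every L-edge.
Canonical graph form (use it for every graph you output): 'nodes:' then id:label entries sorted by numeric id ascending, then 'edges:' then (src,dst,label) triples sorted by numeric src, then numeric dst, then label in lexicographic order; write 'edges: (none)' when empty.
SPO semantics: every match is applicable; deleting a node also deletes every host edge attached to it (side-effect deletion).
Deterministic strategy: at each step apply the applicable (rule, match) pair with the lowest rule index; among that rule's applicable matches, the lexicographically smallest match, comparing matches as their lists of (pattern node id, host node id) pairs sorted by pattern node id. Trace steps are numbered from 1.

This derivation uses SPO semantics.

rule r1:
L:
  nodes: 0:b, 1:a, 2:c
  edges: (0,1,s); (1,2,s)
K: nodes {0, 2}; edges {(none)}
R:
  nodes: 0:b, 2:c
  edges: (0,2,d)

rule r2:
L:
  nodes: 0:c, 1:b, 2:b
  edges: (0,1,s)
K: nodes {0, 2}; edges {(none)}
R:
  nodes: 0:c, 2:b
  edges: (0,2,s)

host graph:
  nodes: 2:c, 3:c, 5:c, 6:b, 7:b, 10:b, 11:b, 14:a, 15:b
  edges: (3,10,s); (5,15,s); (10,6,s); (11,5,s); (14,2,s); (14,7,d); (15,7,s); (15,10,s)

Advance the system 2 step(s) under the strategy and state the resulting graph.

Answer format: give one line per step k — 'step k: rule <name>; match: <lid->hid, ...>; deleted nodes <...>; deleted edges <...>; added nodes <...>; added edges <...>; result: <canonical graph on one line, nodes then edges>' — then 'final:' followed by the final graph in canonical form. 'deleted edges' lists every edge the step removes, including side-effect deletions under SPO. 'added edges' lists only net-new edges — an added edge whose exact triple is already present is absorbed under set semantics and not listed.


step 1: rule r2; match: 0->3, 1->10, 2->6; deleted nodes 10; deleted edges (3,10,s); (10,6,s); (15,10,s); added nodes (none); added edges (3,6,s); result: nodes: 2:c, 3:c, 5:c, 6:b, 7:b, 11:b, 14:a, 15:b edges: (3,6,s); (5,15,s); (11,5,s); (14,2,s); (14,7,d); (15,7,s)
step 2: rule r2; match: 0->3, 1->6, 2->7; deleted nodes 6; deleted edges (3,6,s); added nodes (none); added edges (3,7,s); result: nodes: 2:c, 3:c, 5:c, 7:b, 11:b, 14:a, 15:b edges: (3,7,s); (5,15,s); (11,5,s); (14,2,s); (14,7,d); (15,7,s)
final:
nodes: 2:c, 3:c, 5:c, 7:b, 11:b, 14:a, 15:b
edges: (3,7,s); (5,15,s); (11,5,s); (14,2,s); (14,7,d); (15,7,s)


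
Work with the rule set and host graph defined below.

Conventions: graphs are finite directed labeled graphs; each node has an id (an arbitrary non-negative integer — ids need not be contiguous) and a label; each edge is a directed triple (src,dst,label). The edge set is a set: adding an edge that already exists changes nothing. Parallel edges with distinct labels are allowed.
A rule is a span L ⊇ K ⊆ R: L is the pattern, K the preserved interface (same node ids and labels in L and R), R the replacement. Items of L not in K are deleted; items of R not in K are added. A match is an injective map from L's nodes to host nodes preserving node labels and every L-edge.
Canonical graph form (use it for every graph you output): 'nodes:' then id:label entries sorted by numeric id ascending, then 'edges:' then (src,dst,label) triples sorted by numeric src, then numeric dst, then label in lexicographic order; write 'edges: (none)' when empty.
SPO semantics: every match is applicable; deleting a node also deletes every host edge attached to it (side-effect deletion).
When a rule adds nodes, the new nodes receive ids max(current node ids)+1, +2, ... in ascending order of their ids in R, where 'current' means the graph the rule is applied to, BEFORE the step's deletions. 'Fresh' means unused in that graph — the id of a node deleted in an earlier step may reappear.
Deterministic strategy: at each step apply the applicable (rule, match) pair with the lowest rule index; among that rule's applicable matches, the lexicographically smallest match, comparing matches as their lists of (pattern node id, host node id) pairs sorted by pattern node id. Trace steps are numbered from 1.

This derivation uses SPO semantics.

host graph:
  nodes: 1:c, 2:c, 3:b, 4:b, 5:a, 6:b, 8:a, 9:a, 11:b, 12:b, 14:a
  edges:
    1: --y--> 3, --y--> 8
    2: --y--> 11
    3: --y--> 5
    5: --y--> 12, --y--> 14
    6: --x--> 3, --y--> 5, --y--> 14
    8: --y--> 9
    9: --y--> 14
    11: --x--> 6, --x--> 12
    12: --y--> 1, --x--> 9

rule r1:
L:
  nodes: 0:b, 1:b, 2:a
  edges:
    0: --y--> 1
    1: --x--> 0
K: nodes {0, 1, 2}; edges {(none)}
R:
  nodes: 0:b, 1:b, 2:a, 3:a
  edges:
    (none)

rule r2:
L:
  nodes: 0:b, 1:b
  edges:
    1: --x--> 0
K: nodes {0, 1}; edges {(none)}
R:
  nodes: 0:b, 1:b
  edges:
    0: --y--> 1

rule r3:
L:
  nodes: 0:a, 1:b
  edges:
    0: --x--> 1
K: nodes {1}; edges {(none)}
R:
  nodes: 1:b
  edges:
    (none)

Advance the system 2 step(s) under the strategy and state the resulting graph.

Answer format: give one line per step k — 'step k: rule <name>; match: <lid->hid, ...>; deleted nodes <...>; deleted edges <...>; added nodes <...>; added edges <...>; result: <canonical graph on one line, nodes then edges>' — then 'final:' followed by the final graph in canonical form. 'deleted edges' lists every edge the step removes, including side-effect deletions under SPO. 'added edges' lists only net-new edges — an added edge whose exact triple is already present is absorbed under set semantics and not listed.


step 1: rule r2; match: 0->3, 1->6; deleted nodes (none); deleted edges (6,3,x); added nodes (none); added edges (3,6,y); result: nodes: 1:c, 2:c, 3:b, 4:b, 5:a, 6:b, 8:a, 9:a, 11:b, 12:b, 14:a edges: (1,3,y); (1,8,y); (2,11,y); (3,5,y); (3,6,y); (5,12,y); (5,14,y); (6,5,y); (6,14,y); (8,9,y); (9,14,y); (11,6,x); (11,12,x); (12,1,y); (12,9,x)
step 2: rule r2; match: 0->6, 1->11; deleted nodes (none); deleted edges (11,6,x); added nodes (none); added edges (6,11,y); result: nodes: 1:c, 2:c, 3:b, 4:b, 5:a, 6:b, 8:a, 9:a, 11:b, 12:b, 14:a edges: (1,3,y); (1,8,y); (2,11,y); (3,5,y); (3,6,y); (5,12,y); (5,14,y); (6,5,y); (6,11,y); (6,14,y); (8,9,y); (9,14,y); (11,12,x); (12,1,y); (12,9,x)
final:
nodes: 1:c, 2:c, 3:b, 4:b, 5:a, 6:b, 8:a, 9:a, 11:b, 12:b, 14:a
edges: (1,3,y); (1,8,y); (2,11,y); (3,5,y); (3,6,y); (5,12,y); (5,14,y); (6,5,y); (6,11,y); (6,14,y); (8,9,y); (9,14,y); (11,12,x); (12,1,y); (12,9,x)


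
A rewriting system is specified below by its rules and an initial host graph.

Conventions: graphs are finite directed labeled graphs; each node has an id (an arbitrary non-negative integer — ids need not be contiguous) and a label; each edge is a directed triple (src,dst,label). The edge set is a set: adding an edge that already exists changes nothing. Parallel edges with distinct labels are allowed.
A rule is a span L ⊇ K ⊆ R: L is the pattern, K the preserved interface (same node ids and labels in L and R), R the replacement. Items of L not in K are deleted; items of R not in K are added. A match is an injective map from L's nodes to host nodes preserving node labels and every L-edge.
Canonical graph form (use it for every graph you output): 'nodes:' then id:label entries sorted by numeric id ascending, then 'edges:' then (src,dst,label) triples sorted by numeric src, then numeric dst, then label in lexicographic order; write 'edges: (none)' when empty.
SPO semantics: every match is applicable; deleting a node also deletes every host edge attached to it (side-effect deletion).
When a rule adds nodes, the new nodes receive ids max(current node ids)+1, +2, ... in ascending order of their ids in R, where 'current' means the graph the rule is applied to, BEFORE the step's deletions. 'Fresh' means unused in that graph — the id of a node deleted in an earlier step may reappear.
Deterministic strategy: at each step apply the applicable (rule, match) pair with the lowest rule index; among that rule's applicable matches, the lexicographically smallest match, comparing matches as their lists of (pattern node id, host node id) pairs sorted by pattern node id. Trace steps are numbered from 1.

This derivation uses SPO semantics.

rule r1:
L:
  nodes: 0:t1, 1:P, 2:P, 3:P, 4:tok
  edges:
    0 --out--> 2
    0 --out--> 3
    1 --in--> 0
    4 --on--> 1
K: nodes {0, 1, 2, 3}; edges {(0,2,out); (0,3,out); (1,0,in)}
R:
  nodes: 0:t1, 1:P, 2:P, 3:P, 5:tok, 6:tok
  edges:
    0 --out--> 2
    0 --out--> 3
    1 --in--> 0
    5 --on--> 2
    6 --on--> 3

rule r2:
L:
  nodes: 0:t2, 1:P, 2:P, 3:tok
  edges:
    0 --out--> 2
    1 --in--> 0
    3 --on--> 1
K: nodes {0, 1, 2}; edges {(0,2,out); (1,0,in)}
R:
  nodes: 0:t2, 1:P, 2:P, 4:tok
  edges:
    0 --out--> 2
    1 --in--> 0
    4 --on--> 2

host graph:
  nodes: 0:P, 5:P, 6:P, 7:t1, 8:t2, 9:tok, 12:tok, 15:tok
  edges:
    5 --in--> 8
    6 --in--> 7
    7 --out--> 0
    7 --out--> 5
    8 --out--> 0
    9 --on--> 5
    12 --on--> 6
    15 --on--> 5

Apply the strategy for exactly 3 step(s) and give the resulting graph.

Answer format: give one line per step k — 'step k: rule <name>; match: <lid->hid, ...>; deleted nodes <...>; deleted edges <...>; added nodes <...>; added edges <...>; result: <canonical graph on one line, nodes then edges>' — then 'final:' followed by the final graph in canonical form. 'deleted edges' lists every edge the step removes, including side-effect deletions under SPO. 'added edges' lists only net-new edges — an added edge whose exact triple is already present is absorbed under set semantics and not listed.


step 1: rule r1; match: 0->7, 1->6, 2->0, 3->5, 4->12; deleted nodes 12; deleted edges (12,6,on); added nodes 16, 17; added edges (16,0,on); (17,5,on); result: nodes: 0:P, 5:P, 6:P, 7:t1, 8:t2, 9:tok, 15:tok, 16:tok, 17:tok edges: (5,8,in); (6,7,in); (7,0,out); (7,5,out); (8,0,out); (9,5,on); (15,5,on); (16,0,on); (17,5,on)
step 2: rule r2; match: 0->8, 1->5, 2->0, 3->9; deleted nodes 9; deleted edges (9,5,on); added nodes 18; added edges (18,0,on); result: nodes: 0:P, 5:P, 6:P, 7:t1, 8:t2, 15:tok, 16:tok, 17:tok, 18:tok edges: (5,8,in); (6,7,in); (7,0,out); (7,5,out); (8,0,out); (15,5,on); (16,0,on); (17,5,on); (18,0,on)
step 3: rule r2; match: 0->8, 1->5, 2->0, 3->15; deleted nodes 15; deleted edges (15,5,on); added nodes 19; added edges (19,0,on); result: nodes: 0:P, 5:P, 6:P, 7:t1, 8:t2, 16:tok, 17:tok, 18:tok, 19:tok edges: (5,8,in); (6,7,in); (7,0,out); (7,5,out); (8,0,out); (16,0,on); (17,5,on); (18,0,on); (19,0,on)
final:
nodes: 0:P, 5:P, 6:P, 7:t1, 8:t2, 16:tok, 17:tok, 18:tok, 19:tok
edges: (5,8,in); (6,7,in); (7,0,out); (7,5,out); (8,0,out); (16,0,on); (17,5,on); (18,0,on); (19,0,on)


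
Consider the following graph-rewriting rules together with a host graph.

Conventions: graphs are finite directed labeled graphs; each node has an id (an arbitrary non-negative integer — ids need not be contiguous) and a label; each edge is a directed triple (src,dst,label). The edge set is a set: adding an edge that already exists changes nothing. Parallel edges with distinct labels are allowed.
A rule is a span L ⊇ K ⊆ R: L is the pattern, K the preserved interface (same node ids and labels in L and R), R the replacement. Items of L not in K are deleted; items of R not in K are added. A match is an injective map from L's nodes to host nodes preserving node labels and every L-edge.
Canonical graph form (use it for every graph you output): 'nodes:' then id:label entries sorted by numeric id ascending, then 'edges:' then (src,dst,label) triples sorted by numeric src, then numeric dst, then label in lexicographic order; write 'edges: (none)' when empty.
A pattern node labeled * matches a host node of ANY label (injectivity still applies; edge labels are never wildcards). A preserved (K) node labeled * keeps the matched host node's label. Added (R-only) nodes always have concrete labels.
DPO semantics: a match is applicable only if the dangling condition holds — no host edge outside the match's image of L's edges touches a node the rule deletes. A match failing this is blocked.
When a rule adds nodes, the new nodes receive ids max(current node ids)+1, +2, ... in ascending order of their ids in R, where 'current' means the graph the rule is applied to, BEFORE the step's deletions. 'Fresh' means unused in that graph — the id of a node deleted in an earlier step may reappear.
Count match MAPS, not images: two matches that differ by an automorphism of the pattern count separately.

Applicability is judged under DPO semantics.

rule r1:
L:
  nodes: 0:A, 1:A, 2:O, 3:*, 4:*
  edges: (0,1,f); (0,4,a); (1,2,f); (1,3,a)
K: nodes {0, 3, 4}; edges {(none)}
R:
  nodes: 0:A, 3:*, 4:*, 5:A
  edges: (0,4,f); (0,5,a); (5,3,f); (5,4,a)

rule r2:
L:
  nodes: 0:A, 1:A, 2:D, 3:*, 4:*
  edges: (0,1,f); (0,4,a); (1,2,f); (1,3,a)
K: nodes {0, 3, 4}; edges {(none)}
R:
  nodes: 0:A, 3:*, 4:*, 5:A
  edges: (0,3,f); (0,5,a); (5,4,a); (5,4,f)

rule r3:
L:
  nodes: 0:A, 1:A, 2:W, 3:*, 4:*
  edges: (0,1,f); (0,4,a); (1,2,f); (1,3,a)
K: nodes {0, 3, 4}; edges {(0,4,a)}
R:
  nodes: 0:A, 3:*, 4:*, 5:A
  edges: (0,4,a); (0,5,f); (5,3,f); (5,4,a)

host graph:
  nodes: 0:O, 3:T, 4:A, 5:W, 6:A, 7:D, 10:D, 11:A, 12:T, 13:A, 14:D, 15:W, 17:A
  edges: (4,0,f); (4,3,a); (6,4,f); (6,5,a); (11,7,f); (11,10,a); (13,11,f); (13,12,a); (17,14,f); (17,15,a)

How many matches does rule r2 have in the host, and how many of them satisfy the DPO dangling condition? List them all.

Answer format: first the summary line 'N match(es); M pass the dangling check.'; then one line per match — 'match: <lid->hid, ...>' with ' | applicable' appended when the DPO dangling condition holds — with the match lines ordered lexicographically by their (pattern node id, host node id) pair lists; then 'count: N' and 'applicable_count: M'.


1 match(es); 1 pass the dangling check.
match: 0->13, 1->11, 2->7, 3->10, 4->12 | applicable
count: 1
applicable_count: 1


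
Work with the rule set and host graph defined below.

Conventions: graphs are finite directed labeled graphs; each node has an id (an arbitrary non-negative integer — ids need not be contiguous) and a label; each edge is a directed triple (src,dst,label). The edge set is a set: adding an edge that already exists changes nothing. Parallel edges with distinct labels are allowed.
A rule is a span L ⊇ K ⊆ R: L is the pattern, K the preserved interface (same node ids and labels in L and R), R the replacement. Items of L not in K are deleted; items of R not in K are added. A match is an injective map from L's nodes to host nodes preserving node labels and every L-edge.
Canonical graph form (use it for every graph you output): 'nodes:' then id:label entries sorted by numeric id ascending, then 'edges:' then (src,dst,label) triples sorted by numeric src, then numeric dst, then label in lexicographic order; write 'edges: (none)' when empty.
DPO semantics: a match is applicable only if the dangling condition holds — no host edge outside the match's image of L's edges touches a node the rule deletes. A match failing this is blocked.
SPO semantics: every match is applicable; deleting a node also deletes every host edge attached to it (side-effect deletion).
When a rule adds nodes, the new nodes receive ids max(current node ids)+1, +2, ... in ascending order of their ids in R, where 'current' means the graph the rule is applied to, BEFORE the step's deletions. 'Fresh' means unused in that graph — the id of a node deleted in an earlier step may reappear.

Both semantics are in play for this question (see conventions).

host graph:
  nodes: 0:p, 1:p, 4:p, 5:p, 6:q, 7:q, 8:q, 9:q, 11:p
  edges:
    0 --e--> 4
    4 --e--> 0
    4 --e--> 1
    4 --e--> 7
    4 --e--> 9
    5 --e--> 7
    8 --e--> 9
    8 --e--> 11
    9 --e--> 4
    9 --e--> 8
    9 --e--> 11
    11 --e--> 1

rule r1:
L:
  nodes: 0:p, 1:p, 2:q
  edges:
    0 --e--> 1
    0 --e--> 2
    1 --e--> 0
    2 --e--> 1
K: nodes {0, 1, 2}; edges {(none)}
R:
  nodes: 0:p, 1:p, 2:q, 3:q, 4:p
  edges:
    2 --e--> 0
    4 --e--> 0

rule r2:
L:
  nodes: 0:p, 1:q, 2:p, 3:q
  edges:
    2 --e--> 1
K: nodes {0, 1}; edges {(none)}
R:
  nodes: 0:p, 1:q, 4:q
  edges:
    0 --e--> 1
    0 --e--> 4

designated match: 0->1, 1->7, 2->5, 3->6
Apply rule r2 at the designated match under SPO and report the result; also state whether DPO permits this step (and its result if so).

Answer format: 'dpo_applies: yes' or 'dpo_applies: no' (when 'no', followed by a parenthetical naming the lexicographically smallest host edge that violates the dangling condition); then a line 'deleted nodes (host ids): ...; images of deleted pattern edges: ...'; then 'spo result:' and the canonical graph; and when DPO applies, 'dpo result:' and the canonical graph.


dpo_applies: yes
deleted nodes (host ids): 5, 6; images of deleted pattern edges: (5,7,e)
spo result:
nodes: 0:p, 1:p, 4:p, 7:q, 8:q, 9:q, 11:p, 12:q
edges: (0,4,e); (1,7,e); (1,12,e); (4,0,e); (4,1,e); (4,7,e); (4,9,e); (8,9,e); (8,11,e); (9,4,e); (9,8,e); (9,11,e); (11,1,e)
dpo result:
nodes: 0:p, 1:p, 4:p, 7:q, 8:q, 9:q, 11:p, 12:q
edges: (0,4,e); (1,7,e); (1,12,e); (4,0,e); (4,1,e); (4,7,e); (4,9,e); (8,9,e); (8,11,e); (9,4,e); (9,8,e); (9,11,e); (11,1,e)


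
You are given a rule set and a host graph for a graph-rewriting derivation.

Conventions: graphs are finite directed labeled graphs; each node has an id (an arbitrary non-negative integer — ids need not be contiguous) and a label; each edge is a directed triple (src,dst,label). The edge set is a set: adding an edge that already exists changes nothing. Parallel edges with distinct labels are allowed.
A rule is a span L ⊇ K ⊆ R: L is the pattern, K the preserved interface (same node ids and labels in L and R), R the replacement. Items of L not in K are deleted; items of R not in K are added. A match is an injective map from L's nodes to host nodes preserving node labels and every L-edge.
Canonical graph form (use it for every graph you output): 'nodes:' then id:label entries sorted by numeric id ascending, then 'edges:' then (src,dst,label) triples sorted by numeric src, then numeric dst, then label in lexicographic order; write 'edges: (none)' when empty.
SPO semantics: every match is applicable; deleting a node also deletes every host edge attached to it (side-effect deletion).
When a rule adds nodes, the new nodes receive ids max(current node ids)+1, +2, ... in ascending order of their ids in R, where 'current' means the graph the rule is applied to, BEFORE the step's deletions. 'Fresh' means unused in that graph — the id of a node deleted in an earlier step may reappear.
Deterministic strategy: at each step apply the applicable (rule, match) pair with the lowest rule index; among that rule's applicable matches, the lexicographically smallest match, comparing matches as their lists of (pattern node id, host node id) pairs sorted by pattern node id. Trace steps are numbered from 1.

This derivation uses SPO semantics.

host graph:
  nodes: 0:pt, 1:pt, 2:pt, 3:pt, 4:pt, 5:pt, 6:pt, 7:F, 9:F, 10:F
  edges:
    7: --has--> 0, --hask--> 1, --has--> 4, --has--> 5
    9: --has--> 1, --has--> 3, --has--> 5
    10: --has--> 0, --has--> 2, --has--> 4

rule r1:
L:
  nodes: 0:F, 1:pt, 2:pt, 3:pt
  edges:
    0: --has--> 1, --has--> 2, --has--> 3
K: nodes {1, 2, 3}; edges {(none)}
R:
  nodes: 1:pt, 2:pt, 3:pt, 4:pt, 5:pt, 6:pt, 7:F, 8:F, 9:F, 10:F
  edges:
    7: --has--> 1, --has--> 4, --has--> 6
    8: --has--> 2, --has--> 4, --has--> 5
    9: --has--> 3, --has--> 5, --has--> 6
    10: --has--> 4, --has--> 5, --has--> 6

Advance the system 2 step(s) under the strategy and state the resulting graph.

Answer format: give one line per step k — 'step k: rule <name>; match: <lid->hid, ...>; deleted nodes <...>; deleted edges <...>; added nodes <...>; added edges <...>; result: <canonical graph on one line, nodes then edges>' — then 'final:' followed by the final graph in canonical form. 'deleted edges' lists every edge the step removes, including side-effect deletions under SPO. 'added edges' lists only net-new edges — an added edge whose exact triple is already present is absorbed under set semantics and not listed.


step 1: rule r1; match: 0->7, 1->0, 2->4, 3->5; deleted nodes 7; deleted edges (7,0,has); (7,1,hask); (7,4,has); (7,5,has); added nodes 11, 12, 13, 14, 15, 16, 17; added edges (14,0,has); (14,11,has); (14,13,has); (15,4,has); (15,11,has); (15,12,has); (16,5,has); (16,12,has); (16,13,has); (17,11,has); (17,12,has); (17,13,has); result: nodes: 0:pt, 1:pt, 2:pt, 3:pt, 4:pt, 5:pt, 6:pt, 9:F, 10:F, 11:pt, 12:pt, 13:pt, 14:F, 15:F, 16:F, 17:F edges: (9,1,has); (9,3,has); (9,5,has); (10,0,has); (10,2,has); (10,4,has); (14,0,has); (14,11,has); (14,13,has); (15,4,has); (15,11,has); (15,12,has); (16,5,has); (16,12,has); (16,13,has); (17,11,has); (17,12,has); (17,13,has)
step 2: rule r1; match: 0->9, 1->1, 2->3, 3->5; deleted nodes 9; deleted edges (9,1,has); (9,3,has); (9,5,has); added nodes 18, 19, 20, 21, 22, 23, 24; added edges (21,1,has); (21,18,has); (21,20,has); (22,3,has); (22,18,has); (22,19,has); (23,5,has); (23,19,has); (23,20,has); (24,18,has); (24,19,has); (24,20,has); result: nodes: 0:pt, 1:pt, 2:pt, 3:pt, 4:pt, 5:pt, 6:pt, 10:F, 11:pt, 12:pt, 13:pt, 14:F, 15:F, 16:F, 17:F, 18:pt, 19:pt, 20:pt, 21:F, 22:F, 23:F, 24:F edges: (10,0,has); (10,2,has); (10,4,has); (14,0,has); (14,11,has); (14,13,has); (15,4,has); (15,11,has); (15,12,has); (16,5,has); (16,12,has); (16,13,has); (17,11,has); (17,12,has); (17,13,has); (21,1,has); (21,18,has); (21,20,has); (22,3,has); (22,18,has); (22,19,has); (23,5,has); (23,19,has); (23,20,has); (24,18,has); (24,19,has); (24,20,has)
final:
nodes: 0:pt, 1:pt, 2:pt, 3:pt, 4:pt, 5:pt, 6:pt, 10:F, 11:pt, 12:pt, 13:pt, 14:F, 15:F, 16:F, 17:F, 18:pt, 19:pt, 20:pt, 21:F, 22:F, 23:F, 24:F
edges: (10,0,has); (10,2,has); (10,4,has); (14,0,has); (14,11,has); (14,13,has); (15,4,has); (15,11,has); (15,12,has); (16,5,has); (16,12,has); (16,13,has); (17,11,has); (17,12,has); (17,13,has); (21,1,has); (21,18,has); (21,20,has); (22,3,has); (22,18,has); (22,19,has); (23,5,has); (23,19,has); (23,20,has); (24,18,has); (24,19,has); (24,20,has)


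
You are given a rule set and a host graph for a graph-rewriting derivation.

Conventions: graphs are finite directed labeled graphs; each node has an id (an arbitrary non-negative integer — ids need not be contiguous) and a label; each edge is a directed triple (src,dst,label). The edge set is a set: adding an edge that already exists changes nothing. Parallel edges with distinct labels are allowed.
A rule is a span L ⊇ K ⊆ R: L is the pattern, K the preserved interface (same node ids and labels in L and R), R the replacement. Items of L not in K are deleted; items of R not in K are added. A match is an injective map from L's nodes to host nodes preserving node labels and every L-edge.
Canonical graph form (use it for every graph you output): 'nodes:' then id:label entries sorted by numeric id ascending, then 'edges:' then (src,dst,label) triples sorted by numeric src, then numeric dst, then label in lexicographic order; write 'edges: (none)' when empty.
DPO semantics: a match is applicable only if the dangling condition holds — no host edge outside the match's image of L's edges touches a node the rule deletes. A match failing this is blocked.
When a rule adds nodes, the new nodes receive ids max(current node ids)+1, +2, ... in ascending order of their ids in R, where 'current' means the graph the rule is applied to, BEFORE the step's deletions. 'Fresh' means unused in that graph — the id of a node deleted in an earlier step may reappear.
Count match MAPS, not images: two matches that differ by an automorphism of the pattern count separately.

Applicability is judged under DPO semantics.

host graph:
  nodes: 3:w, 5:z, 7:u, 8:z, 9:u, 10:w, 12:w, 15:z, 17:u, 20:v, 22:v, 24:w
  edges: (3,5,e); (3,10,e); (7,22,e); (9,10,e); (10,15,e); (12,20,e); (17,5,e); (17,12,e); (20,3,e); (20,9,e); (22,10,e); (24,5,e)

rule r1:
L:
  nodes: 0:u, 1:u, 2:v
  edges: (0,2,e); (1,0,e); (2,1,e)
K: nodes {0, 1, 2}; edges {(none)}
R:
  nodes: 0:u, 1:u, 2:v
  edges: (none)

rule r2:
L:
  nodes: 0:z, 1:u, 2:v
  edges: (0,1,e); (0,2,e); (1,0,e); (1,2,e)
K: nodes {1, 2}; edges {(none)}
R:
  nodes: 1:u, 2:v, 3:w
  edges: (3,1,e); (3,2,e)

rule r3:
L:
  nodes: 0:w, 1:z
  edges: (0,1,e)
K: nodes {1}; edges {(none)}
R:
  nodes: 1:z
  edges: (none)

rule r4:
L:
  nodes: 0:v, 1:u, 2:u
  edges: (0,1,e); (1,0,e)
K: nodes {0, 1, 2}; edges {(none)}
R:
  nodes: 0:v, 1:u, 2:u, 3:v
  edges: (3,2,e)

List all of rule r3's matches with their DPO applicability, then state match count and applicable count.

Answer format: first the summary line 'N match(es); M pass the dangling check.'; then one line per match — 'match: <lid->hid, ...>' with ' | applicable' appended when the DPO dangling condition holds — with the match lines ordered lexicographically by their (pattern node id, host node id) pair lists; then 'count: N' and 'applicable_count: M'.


3 match(es); 1 pass the dangling check.
match: 0->3, 1->5
match: 0->10, 1->15
match: 0->24, 1->5 | applicable
count: 3
applicable_count: 1


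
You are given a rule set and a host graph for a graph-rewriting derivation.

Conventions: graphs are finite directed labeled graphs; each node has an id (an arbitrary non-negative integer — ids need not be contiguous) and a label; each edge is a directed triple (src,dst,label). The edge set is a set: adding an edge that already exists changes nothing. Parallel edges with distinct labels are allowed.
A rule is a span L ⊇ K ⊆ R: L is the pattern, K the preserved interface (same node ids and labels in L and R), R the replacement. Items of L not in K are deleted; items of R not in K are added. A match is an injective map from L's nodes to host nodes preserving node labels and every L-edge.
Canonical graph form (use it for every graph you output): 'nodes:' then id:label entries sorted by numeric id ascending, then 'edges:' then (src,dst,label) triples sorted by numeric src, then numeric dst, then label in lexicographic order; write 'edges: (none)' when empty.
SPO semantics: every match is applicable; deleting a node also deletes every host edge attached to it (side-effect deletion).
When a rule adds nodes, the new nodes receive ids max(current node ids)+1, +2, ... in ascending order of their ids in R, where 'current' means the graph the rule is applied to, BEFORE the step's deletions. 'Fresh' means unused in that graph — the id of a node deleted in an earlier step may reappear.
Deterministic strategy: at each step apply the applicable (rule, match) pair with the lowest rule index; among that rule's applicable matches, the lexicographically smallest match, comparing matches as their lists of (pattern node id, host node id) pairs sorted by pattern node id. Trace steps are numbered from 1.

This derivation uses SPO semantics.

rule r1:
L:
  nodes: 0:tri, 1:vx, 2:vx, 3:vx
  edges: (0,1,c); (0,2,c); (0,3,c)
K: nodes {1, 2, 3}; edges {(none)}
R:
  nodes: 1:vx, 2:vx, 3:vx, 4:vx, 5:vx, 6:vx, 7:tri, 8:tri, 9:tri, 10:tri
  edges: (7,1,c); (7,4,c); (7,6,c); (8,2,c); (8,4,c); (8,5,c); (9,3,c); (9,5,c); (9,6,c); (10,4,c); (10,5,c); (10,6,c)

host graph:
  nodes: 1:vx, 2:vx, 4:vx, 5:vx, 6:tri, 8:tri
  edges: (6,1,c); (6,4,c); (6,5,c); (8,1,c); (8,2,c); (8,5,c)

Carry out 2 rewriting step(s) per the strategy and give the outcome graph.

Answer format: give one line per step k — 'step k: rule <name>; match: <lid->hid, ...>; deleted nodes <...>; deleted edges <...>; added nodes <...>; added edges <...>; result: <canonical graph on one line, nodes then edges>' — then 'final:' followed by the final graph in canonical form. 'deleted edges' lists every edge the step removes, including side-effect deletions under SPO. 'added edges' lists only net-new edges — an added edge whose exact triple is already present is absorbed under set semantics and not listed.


step 1: rule r1; match: 0->6, 1->1, 2->4, 3->5; deleted nodes 6; deleted edges (6,1,c); (6,4,c); (6,5,c); added nodes 9, 10, 11, 12, 13, 14, 15; added edges (12,1,c); (12,9,c); (12,11,c); (13,4,c); (13,9,c); (13,10,c); (14,5,c); (14,10,c); (14,11,c); (15,9,c); (15,10,c); (15,11,c); result: nodes: 1:vx, 2:vx, 4:vx, 5:vx, 8:tri, 9:vx, 10:vx, 11:vx, 12:tri, 13:tri, 14:tri, 15:tri edges: (8,1,c); (8,2,c); (8,5,c); (12,1,c); (12,9,c); (12,11,c); (13,4,c); (13,9,c); (13,10,c); (14,5,c); (14,10,c); (14,11,c); (15,9,c); (15,10,c); (15,11,c)
step 2: rule r1; match: 0->8, 1->1, 2->2, 3->5; deleted nodes 8; deleted edges (8,1,c); (8,2,c); (8,5,c); added nodes 16, 17, 18, 19, 20, 21, 22; added edges (19,1,c); (19,16,c); (19,18,c); (20,2,c); (20,16,c); (20,17,c); (21,5,c); (21,17,c); (21,18,c); (22,16,c); (22,17,c); (22,18,c); result: nodes: 1:vx, 2:vx, 4:vx, 5:vx, 9:vx, 10:vx, 11:vx, 12:tri, 13:tri, 14:tri, 15:tri, 16:vx, 17:vx, 18:vx, 19:tri, 20:tri, 21:tri, 22:tri edges: (12,1,c); (12,9,c); (12,11,c); (13,4,c); (13,9,c); (13,10,c); (14,5,c); (14,10,c); (14,11,c); (15,9,c); (15,10,c); (15,11,c); (19,1,c); (19,16,c); (19,18,c); (20,2,c); (20,16,c); (20,17,c); (21,5,c); (21,17,c); (21,18,c); (22,16,c); (22,17,c); (22,18,c)
final:
nodes: 1:vx, 2:vx, 4:vx, 5:vx, 9:vx, 10:vx, 11:vx, 12:tri, 13:tri, 14:tri, 15:tri, 16:vx, 17:vx, 18:vx, 19:tri, 20:tri, 21:tri, 22:tri
edges: (12,1,c); (12,9,c); (12,11,c); (13,4,c); (13,9,c); (13,10,c); (14,5,c); (14,10,c); (14,11,c); (15,9,c); (15,10,c); (15,11,c); (19,1,c); (19,16,c); (19,18,c); (20,2,c); (20,16,c); (20,17,c); (21,5,c); (21,17,c); (21,18,c); (22,16,c); (22,17,c); (22,18,c)
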